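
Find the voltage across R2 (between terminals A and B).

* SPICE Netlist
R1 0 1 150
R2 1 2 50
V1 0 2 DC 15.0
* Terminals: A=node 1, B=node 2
R1 and R2 are in series across V1 (node 0 → node 1 → node 2), and the output A–B is taken across R2, so this is a voltage divider.
Series current: I = V1/(R1 + R2) = 15/(150 + 50) = 15/200 = 0.075 A
V_R2 = I × R2 = V1 × R2/(R1 + R2) = 15 × 50/200 = 3.75 V

Final answer: 3.75 V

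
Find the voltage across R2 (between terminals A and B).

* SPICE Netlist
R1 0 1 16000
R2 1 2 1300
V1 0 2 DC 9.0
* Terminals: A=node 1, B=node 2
R1 and R2 are in series across V1 (node 0 → node 1 → node 2), and the output A–B is taken across R2, so this is a voltage divider.
Series current: I = V1/(R1 + R2) = 9/(16000 + 1300) = 9/17300 = 0.0005202 A
V_R2 = I × R2 = V1 × R2/(R1 + R2) = 9 × 1300/17300 = 0.6763 V

Final answer: 0.6763 V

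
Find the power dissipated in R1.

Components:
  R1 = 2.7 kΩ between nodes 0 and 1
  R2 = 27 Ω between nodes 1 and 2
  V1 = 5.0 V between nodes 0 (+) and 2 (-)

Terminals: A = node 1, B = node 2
Nodal analysis, taking node 2 as the 0 V reference.
Source V1 fixes V_0 = 5 V.
KCL at each unknown node (sum of currents leaving = 0; resistances in Ω):
  Node 1: (V_1 - 5)/2700 + (V_1 - 0)/27 = 0
Collecting terms: 0.03741 × V_1 = 0.001852  =>  V_1 = 0.0495 V
I_R1 = (V_0 - V_1)/R1 = (5 - 0.0495)/2700 = 0.001834 A
P_R1 = I_R1² × R1 = (0.001834)² × 2700 = 0.009077 W

Final answer: 0.009077 W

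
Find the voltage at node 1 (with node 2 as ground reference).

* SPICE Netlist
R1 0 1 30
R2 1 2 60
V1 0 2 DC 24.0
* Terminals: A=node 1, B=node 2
Nodal analysis, taking node 2 as the 0 V reference.
Source V1 fixes V_0 = 24 V.
KCL at each unknown node (sum of currents leaving = 0; resistances in Ω):
  Node 1: (V_1 - 24)/30 + (V_1 - 0)/60 = 0
Collecting terms: 0.05 × V_1 = 0.8  =>  V_1 = 16 V
The requested potential is V_1 = 16 V.

Final answer: V_1 = 16 V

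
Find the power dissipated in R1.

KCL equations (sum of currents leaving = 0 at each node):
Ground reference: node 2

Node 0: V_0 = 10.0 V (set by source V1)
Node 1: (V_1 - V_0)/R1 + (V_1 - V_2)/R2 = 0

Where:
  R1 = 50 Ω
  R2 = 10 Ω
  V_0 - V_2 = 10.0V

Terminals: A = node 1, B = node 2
Nodal analysis, taking node 2 as the 0 V reference.
Source V1 fixes V_0 = 10 V.
KCL at each unknown node (sum of currents leaving = 0; resistances in Ω):
  Node 1: (V_1 - 10)/50 + (V_1 - 0)/10 = 0
Collecting terms: 0.12 × V_1 = 0.2  =>  V_1 = 1.667 V
I_R1 = (V_0 - V_1)/R1 = (10 - 1.667)/50 = 0.1667 A
P_R1 = I_R1² × R1 = (0.1667)² × 50 = 1.389 W

Final answer: 1.389 W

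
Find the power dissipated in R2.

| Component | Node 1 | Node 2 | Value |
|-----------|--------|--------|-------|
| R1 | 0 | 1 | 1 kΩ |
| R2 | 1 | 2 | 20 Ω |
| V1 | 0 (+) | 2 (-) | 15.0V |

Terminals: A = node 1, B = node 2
Nodal analysis, taking node 2 as the 0 V reference.
Source V1 fixes V_0 = 15 V.
KCL at each unknown node (sum of currents leaving = 0; resistances in Ω):
  Node 1: (V_1 - 15)/1000 + (V_1 - 0)/20 = 0
Collecting terms: 0.051 × V_1 = 0.015  =>  V_1 = 0.2941 V
I_R2 = (V_1 - V_2)/R2 = (0.2941 - 0)/20 = 0.01471 A
P_R2 = I_R2² × R2 = (0.01471)² × 20 = 0.004325 W

Final answer: 0.004325 W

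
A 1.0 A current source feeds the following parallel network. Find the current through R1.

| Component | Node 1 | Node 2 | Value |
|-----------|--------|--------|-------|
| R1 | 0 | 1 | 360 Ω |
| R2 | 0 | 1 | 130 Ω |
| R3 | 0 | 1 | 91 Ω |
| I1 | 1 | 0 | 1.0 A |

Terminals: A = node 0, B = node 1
All resistors sit directly between nodes 0 and 1, so they are in parallel and share one voltage V; the full source current 1 A splits among them.
1/R_par = 1/360 + 1/130 + 1/91 = 0.02146 S  =>  R_par = 46.6 Ω
V = I × R_par = 1 × 46.6 = 46.6 V
I_R1 = V/R1 = 46.6/360 = 0.1294 A

Final answer: 0.1294 A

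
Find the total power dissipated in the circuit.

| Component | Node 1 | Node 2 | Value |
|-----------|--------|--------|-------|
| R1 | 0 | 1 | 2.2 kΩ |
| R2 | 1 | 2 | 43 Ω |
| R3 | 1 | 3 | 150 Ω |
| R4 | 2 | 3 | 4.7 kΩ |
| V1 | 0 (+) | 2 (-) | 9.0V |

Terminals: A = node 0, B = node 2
Nodal analysis, taking node 2 as the 0 V reference.
Source V1 fixes V_0 = 9 V.
KCL at each unknown node (sum of currents leaving = 0; resistances in Ω):
  Node 1: (V_1 - 9)/2200 + (V_1 - 0)/43 + (V_1 - V_3)/150 = 0
  Node 3: (V_3 - V_1)/150 + (V_3 - 0)/4700 = 0
Collecting terms (coefficients in siemens):
  0.03038·V_1 - 0.006667·V_3 = 0.004091
  0.006879·V_3 - 0.006667·V_1 = 0
Determinant D = (0.03038)(0.006879) - (-0.006667)(-0.006667) = 0.0001645
V_1 = [(0.004091)(0.006879) - (-0.006667)(0)]/D = 0.171 V
V_3 = [(0.03038)(0) - (0.004091)(-0.006667)]/D = 0.1658 V
Power in each resistor, P = (ΔV)²/R:
  P_R1 = (9 - 0.171)²/2200 = 0.03543 W
  P_R2 = (0.171 - 0)²/43 = 0.0006804 W
  P_R3 = (0.171 - 0.1658)²/150 = 0.0000001866 W
  P_R4 = (0 - 0.1658)²/4700 = 0.000005846 W
P_total = P_R1 + P_R2 + P_R3 + P_R4 = 0.03612 W

Final answer: 0.03612 W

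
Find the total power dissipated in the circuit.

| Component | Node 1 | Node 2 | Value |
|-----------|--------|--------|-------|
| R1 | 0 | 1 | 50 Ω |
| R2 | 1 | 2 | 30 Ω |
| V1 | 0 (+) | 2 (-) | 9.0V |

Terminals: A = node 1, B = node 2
Nodal analysis, taking node 2 as the 0 V reference.
Source V1 fixes V_0 = 9 V.
KCL at each unknown node (sum of currents leaving = 0; resistances in Ω):
  Node 1: (V_1 - 9)/50 + (V_1 - 0)/30 = 0
Collecting terms: 0.05333 × V_1 = 0.18  =>  V_1 = 3.375 V
Power in each resistor, P = (ΔV)²/R:
  P_R1 = (9 - 3.375)²/50 = 0.6328 W
  P_R2 = (3.375 - 0)²/30 = 0.3797 W
P_total = P_R1 + P_R2 = 1.012 W

Final answer: 1.012 W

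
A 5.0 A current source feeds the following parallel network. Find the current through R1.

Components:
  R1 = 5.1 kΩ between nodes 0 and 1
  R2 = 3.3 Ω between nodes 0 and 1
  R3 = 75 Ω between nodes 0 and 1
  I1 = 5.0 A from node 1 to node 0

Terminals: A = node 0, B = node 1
All resistors sit directly between nodes 0 and 1, so they are in parallel and share one voltage V; the full source current 5 A splits among them.
1/R_par = 1/5100 + 1/3.3 + 1/75 = 0.3166 S  =>  R_par = 3.159 Ω
V = I × R_par = 5 × 3.159 = 15.79 V
I_R1 = V/R1 = 15.79/5100 = 0.003097 A

Final answer: 0.003097 A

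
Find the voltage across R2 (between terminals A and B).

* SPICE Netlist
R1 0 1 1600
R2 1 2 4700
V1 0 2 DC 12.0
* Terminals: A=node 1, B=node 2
R1 and R2 are in series across V1 (node 0 → node 1 → node 2), and the output A–B is taken across R2, so this is a voltage divider.
Series current: I = V1/(R1 + R2) = 12/(1600 + 4700) = 12/6300 = 0.001905 A
V_R2 = I × R2 = V1 × R2/(R1 + R2) = 12 × 4700/6300 = 8.952 V

Final answer: 8.952 V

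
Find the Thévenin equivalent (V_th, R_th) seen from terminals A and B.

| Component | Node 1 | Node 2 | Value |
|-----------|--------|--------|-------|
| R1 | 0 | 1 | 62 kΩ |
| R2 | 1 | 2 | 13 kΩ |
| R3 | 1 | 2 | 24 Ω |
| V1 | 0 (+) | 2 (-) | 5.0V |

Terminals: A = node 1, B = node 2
Step 1 — V_th is the open-circuit voltage V_A - V_B (nothing connected across the terminals).
Nodal analysis, taking node 2 as the 0 V reference.
Source V1 fixes V_0 = 5 V.
KCL at each unknown node (sum of currents leaving = 0; resistances in Ω):
  Node 1: (V_1 - 5)/62000 + (V_1 - 0)/13000 + (V_1 - 0)/24 = 0
Collecting terms: 0.04176 × V_1 = 0.00008065  =>  V_1 = 0.001931 V
V_th = V_1 - V_2 = 0.001931 - 0 = 0.001931 V
Step 2 — R_th: zero the source — replace V1 by a short circuit (node 2 merges into node 0) — and find the resistance seen between A (node 1) and B (node 0).
Reduce the network between node 1 (A) and node 0 (B) by series/parallel combination:
  Rp1 = R1 ‖ R2 ‖ R3 (parallel, all between nodes 0 and 1) = 1/(1/62000 + 1/13000 + 1/24) = 23.95 Ω
R_th = 23.95 Ω

Final answer: V_th = 0.001931 V, R_th = 23.95 Ω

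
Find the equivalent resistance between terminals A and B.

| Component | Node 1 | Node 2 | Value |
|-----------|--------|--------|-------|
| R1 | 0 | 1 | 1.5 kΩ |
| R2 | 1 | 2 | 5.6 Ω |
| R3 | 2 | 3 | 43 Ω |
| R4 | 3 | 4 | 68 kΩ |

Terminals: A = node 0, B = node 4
Reduce the network between node 0 (A) and node 4 (B) by series/parallel combination:
  Rs1 = R1 + R2 (series, joined only at node 1) = 1500 + 5.6 = 1506 Ω
  Rs2 = R3 + Rs1 (series, joined only at node 2) = 43 + 1506 = 1549 Ω
  Rs3 = R4 + Rs2 (series, joined only at node 3) = 68000 + 1549 = 69550 Ω
R_eq = 69.55 kΩ

Final answer: 69.55 kΩ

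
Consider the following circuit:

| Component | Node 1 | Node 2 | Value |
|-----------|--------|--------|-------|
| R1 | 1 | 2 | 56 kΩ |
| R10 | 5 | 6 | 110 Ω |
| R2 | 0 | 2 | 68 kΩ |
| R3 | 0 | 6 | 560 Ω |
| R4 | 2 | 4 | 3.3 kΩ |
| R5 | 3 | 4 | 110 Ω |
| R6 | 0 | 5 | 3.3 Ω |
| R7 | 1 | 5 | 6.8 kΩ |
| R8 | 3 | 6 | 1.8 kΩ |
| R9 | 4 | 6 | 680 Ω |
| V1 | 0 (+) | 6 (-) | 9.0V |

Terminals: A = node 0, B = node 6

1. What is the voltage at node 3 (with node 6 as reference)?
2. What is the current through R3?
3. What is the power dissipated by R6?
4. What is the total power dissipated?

Nodal analysis, taking node 6 as the 0 V reference.
Source V1 fixes V_0 = 9 V.
KCL at each unknown node (sum of currents leaving = 0; resistances in Ω):
  Node 1: (V_1 - V_2)/56000 + (V_1 - V_5)/6800 = 0
  Node 2: (V_2 - V_1)/56000 + (V_2 - 9)/68000 + (V_2 - V_4)/3300 = 0
  Node 3: (V_3 - V_4)/110 + (V_3 - 0)/1800 = 0
  Node 4: (V_4 - V_2)/3300 + (V_4 - V_3)/110 + (V_4 - 0)/680 = 0
  Node 5: (V_5 - 9)/3.3 + (V_5 - V_1)/6800 + (V_5 - 0)/110 = 0
Collecting terms (coefficients in siemens):
  0.0001649·V_1 - 0.00001786·V_2 - 0.0001471·V_5 = 0
  0.0003356·V_2 - 0.00001786·V_1 - 0.000303·V_4 = 0.0001324
  0.009646·V_3 - 0.009091·V_4 = 0
  0.01086·V_4 - 0.000303·V_2 - 0.009091·V_3 = 0
  0.3123·V_5 - 0.0001471·V_1 = 2.727
Solving these 5 simultaneous equations (Gaussian elimination) gives:
  V_1 = 7.891 V, V_2 = 0.9244 V, V_3 = 0.1149 V, V_4 = 0.1219 V
  V_5 = 8.737 V
Part 1:
  Read off the nodal solution: V_3 = 0.1149 V
Part 2:
  I_R3 = (V_0 - V_6)/R3 = (9 - 0)/560 = 0.01607 A
  Magnitude: I_R3 = 0.01607 A
Part 3:
  I_R6 = (V_0 - V_5)/R6 = (9 - 8.737)/3.3 = 0.07956 A
  P_R6 = I_R6² × R6 = (0.07956)² × 3.3 = 0.02089 W
Part 4:
  Power in each resistor, P = (ΔV)²/R:
    P_R1 = (7.891 - 0.9244)²/56000 = 0.0008668 W
    P_R2 = (9 - 0.9244)²/68000 = 0.000959 W
    P_R3 = (9 - 0)²/560 = 0.1446 W
    P_R4 = (0.9244 - 0.1219)²/3300 = 0.0001951 W
    P_R5 = (0.1149 - 0.1219)²/110 = 0.0000004484 W
    P_R6 = (9 - 8.737)²/3.3 = 0.02089 W
    P_R7 = (7.891 - 8.737)²/6800 = 0.0001053 W
    P_R8 = (0.1149 - 0)²/1800 = 0.000007337 W
    P_R9 = (0.1219 - 0)²/680 = 0.00002187 W
    P_R10 = (8.737 - 0)²/110 = 0.694 W
  P_total = P_R1 + P_R2 + P_R3 + P_R4 + P_R5 + P_R6 + P_R7 + P_R8 + P_R9 + P_R10 = 0.8617 W

Final answers:
1. V_3 = 0.1149 V
2. I_R3 = 0.01607 A
3. P_R6 = 0.02089 W
4. P_total = 0.8617 W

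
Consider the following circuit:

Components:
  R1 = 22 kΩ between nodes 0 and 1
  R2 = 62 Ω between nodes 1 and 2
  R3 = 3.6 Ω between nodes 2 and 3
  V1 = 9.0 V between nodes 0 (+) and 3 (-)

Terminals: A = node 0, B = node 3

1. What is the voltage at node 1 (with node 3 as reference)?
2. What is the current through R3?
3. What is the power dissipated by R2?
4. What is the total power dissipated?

Nodal analysis, taking node 3 as the 0 V reference.
Source V1 fixes V_0 = 9 V.
KCL at each unknown node (sum of currents leaving = 0; resistances in Ω):
  Node 1: (V_1 - 9)/22000 + (V_1 - V_2)/62 = 0
  Node 2: (V_2 - V_1)/62 + (V_2 - 0)/3.6 = 0
Collecting terms (coefficients in siemens):
  0.01617·V_1 - 0.01613·V_2 = 0.0004091
  0.2939·V_2 - 0.01613·V_1 = 0
Determinant D = (0.01617)(0.2939) - (-0.01613)(-0.01613) = 0.004494
V_1 = [(0.0004091)(0.2939) - (-0.01613)(0)]/D = 0.02676 V
V_2 = [(0.01617)(0) - (0.0004091)(-0.01613)]/D = 0.001468 V
Part 1:
  Read off the nodal solution: V_1 = 0.02676 V
Part 2:
  I_R3 = (V_2 - V_3)/R3 = (0.001468 - 0)/3.6 = 0.0004079 A
  Magnitude: I_R3 = 0.0004079 A
Part 3:
  I_R2 = (V_1 - V_2)/R2 = (0.02676 - 0.001468)/62 = 0.0004079 A
  P_R2 = I_R2² × R2 = (0.0004079)² × 62 = 0.00001031 W
Part 4:
  Power in each resistor, P = (ΔV)²/R:
    P_R1 = (9 - 0.02676)²/22000 = 0.00366 W
    P_R2 = (0.02676 - 0.001468)²/62 = 0.00001031 W
    P_R3 = (0.001468 - 0)²/3.6 = 0.0000005989 W
  P_total = P_R1 + P_R2 + P_R3 = 0.003671 W

Final answers:
1. V_1 = 0.02676 V
2. I_R3 = 0.0004079 A
3. P_R2 = 1.031e-05 W
4. P_total = 0.003671 W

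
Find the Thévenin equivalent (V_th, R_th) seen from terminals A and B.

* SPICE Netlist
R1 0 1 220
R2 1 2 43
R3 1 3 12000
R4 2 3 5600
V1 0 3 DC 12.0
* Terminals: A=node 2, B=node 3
Step 1 — V_th is the open-circuit voltage V_A - V_B (nothing connected across the terminals).
Nodal analysis, taking node 3 as the 0 V reference.
Source V1 fixes V_0 = 12 V.
KCL at each unknown node (sum of currents leaving = 0; resistances in Ω):
  Node 1: (V_1 - 12)/220 + (V_1 - V_2)/43 + (V_1 - 0)/12000 = 0
  Node 2: (V_2 - V_1)/43 + (V_2 - 0)/5600 = 0
Collecting terms (coefficients in siemens):
  0.02788·V_1 - 0.02326·V_2 = 0.05455
  0.02343·V_2 - 0.02326·V_1 = 0
Determinant D = (0.02788)(0.02343) - (-0.02326)(-0.02326) = 0.0001126
V_1 = [(0.05455)(0.02343) - (-0.02326)(0)]/D = 11.35 V
V_2 = [(0.02788)(0) - (0.05455)(-0.02326)]/D = 11.26 V
V_th = V_2 - V_3 = 11.26 - 0 = 11.26 V
Step 2 — R_th: zero the source — replace V1 by a short circuit (node 3 merges into node 0) — and find the resistance seen between A (node 2) and B (node 0).
Reduce the network between node 2 (A) and node 0 (B) by series/parallel combination:
  Rp1 = R1 ‖ R3 (parallel, both between nodes 0 and 1) = 1/(1/220 + 1/12000) = 216 Ω
  Rs1 = R2 + Rp1 (series, joined only at node 1) = 43 + 216 = 259 Ω
  Rp2 = R4 ‖ Rs1 (parallel, both between nodes 0 and 2) = 1/(1/5600 + 1/259) = 247.6 Ω
R_th = 247.6 Ω

Final answer: V_th = 11.26 V, R_th = 247.6 Ω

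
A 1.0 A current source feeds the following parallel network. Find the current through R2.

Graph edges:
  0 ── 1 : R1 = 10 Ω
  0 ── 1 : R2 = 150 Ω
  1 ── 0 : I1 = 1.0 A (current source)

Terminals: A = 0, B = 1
All resistors sit directly between nodes 0 and 1, so they are in parallel and share one voltage V; the full source current 1 A splits among them.
1/R_par = 1/10 + 1/150 = 0.1067 S  =>  R_par = 9.375 Ω
V = I × R_par = 1 × 9.375 = 9.375 V
I_R2 = V/R2 = 9.375/150 = 0.0625 A

Final answer: 0.0625 A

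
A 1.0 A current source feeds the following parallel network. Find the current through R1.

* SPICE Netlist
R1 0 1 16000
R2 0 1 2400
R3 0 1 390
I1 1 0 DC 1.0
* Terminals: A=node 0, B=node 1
All resistors sit directly between nodes 0 and 1, so they are in parallel and share one voltage V; the full source current 1 A splits among them.
1/R_par = 1/16000 + 1/2400 + 1/390 = 0.003043 S  =>  R_par = 328.6 Ω
V = I × R_par = 1 × 328.6 = 328.6 V
I_R1 = V/R1 = 328.6/16000 = 0.02054 A

Final answer: 0.02054 A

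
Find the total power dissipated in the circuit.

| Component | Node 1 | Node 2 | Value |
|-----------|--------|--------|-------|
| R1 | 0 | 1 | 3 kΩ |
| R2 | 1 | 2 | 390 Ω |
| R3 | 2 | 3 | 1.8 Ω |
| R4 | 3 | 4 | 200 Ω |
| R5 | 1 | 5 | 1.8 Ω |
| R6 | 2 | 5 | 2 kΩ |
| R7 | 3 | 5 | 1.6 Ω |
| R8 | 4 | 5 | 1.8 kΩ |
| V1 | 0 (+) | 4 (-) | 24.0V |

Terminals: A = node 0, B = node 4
Nodal analysis, taking node 4 as the 0 V reference.
Source V1 fixes V_0 = 24 V.
KCL at each unknown node (sum of currents leaving = 0; resistances in Ω):
  Node 1: (V_1 - 24)/3000 + (V_1 - V_2)/390 + (V_1 - V_5)/1.8 = 0
  Node 2: (V_2 - V_1)/390 + (V_2 - V_3)/1.8 + (V_2 - V_5)/2000 = 0
  Node 3: (V_3 - V_2)/1.8 + (V_3 - 0)/200 + (V_3 - V_5)/1.6 = 0
  Node 5: (V_5 - V_1)/1.8 + (V_5 - V_2)/2000 + (V_5 - V_3)/1.6 + (V_5 - 0)/1800 = 0
Collecting terms (coefficients in siemens):
  0.5585·V_1 - 0.002564·V_2 - 0.5556·V_5 = 0.008
  0.5586·V_2 - 0.002564·V_1 - 0.5556·V_3 - 0.0005·V_5 = 0
  1.186·V_3 - 0.5556·V_2 - 0.625·V_5 = 0
  1.182·V_5 - 0.5556·V_1 - 0.0005·V_2 - 0.625·V_3 = 0
Solving these 4 simultaneous equations (Gaussian elimination) gives:
  V_1 = 1.38 V, V_2 = 1.356 V, V_3 = 1.356 V, V_5 = 1.367 V
Power in each resistor, P = (ΔV)²/R:
  P_R1 = (24 - 1.38)²/3000 = 0.1706 W
  P_R2 = (1.38 - 1.356)²/390 = 0.000001487 W
  P_R3 = (1.356 - 1.356)²/1.8 = 0.000000008094 W
  P_R4 = (1.356 - 0)²/200 = 0.009195 W
  P_R5 = (1.38 - 1.367)²/1.8 = 0.0001007 W
  P_R6 = (1.356 - 1.367)²/2000 = 0.0000000564 W
  P_R7 = (1.356 - 1.367)²/1.6 = 0.00007211 W
  P_R8 = (0 - 1.367)²/1800 = 0.001038 W
P_total = P_R1 + P_R2 + P_R3 + P_R4 + P_R5 + P_R6 + P_R7 + P_R8 = 0.181 W

Final answer: 0.181 W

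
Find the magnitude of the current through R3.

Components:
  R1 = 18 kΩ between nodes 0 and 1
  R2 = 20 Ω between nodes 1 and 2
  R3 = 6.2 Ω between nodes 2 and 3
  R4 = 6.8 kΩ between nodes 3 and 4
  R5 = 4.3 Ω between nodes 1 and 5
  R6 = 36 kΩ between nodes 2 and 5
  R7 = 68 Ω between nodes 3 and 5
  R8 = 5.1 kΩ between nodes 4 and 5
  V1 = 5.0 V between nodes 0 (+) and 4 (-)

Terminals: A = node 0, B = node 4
Nodal analysis, taking node 4 as the 0 V reference.
Source V1 fixes V_0 = 5 V.
KCL at each unknown node (sum of currents leaving = 0; resistances in Ω):
  Node 1: (V_1 - 5)/18000 + (V_1 - V_2)/20 + (V_1 - V_5)/4.3 = 0
  Node 2: (V_2 - V_1)/20 + (V_2 - V_3)/6.2 + (V_2 - V_5)/36000 = 0
  Node 3: (V_3 - V_2)/6.2 + (V_3 - 0)/6800 + (V_3 - V_5)/68 = 0
  Node 5: (V_5 - V_1)/4.3 + (V_5 - V_2)/36000 + (V_5 - V_3)/68 + (V_5 - 0)/5100 = 0
Collecting terms (coefficients in siemens):
  0.2826·V_1 - 0.05·V_2 - 0.2326·V_5 = 0.0002778
  0.2113·V_2 - 0.05·V_1 - 0.1613·V_3 - 0.00002778·V_5 = 0
  0.1761·V_3 - 0.1613·V_2 - 0.01471·V_5 = 0
  0.2475·V_5 - 0.2326·V_1 - 0.00002778·V_2 - 0.01471·V_3 = 0
Solving these 4 simultaneous equations (Gaussian elimination) gives:
  V_1 = 0.6978 V, V_2 = 0.6962 V, V_3 = 0.6957 V, V_5 = 0.6972 V
I_R3 = (V_2 - V_3)/R3 = (0.6962 - 0.6957)/6.2 = 0.00008107 A
|I_R3| = 0.00008107 A

Final answer: |I_R3| = 8.107e-05 A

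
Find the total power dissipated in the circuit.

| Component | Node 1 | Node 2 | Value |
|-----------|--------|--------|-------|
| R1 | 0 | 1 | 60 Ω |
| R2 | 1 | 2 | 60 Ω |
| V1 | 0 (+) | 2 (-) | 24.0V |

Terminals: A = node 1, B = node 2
Nodal analysis, taking node 2 as the 0 V reference.
Source V1 fixes V_0 = 24 V.
KCL at each unknown node (sum of currents leaving = 0; resistances in Ω):
  Node 1: (V_1 - 24)/60 + (V_1 - 0)/60 = 0
Collecting terms: 0.03333 × V_1 = 0.4  =>  V_1 = 12 V
Power in each resistor, P = (ΔV)²/R:
  P_R1 = (24 - 12)²/60 = 2.4 W
  P_R2 = (12 - 0)²/60 = 2.4 W
P_total = P_R1 + P_R2 = 4.8 W

Final answer: 4.8 W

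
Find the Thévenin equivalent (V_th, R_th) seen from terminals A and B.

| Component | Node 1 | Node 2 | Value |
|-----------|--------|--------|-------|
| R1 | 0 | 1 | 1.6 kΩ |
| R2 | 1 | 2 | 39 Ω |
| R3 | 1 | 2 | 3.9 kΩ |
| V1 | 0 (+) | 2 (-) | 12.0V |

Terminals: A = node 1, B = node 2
Step 1 — V_th is the open-circuit voltage V_A - V_B (nothing connected across the terminals).
Nodal analysis, taking node 2 as the 0 V reference.
Source V1 fixes V_0 = 12 V.
KCL at each unknown node (sum of currents leaving = 0; resistances in Ω):
  Node 1: (V_1 - 12)/1600 + (V_1 - 0)/39 + (V_1 - 0)/3900 = 0
Collecting terms: 0.02652 × V_1 = 0.0075  =>  V_1 = 0.2828 V
V_th = V_1 - V_2 = 0.2828 - 0 = 0.2828 V
Step 2 — R_th: zero the source — replace V1 by a short circuit (node 2 merges into node 0) — and find the resistance seen between A (node 1) and B (node 0).
Reduce the network between node 1 (A) and node 0 (B) by series/parallel combination:
  Rp1 = R1 ‖ R2 ‖ R3 (parallel, all between nodes 0 and 1) = 1/(1/1600 + 1/39 + 1/3900) = 37.7 Ω
R_th = 37.7 Ω

Final answer: V_th = 0.2828 V, R_th = 37.7 Ω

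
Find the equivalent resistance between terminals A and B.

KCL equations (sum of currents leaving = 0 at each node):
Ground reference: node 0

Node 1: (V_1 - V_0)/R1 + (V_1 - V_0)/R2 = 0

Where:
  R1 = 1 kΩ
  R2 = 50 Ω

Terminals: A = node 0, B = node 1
Reduce the network between node 0 (A) and node 1 (B) by series/parallel combination:
  Rp1 = R1 ‖ R2 (parallel, both between nodes 0 and 1) = 1/(1/1000 + 1/50) = 47.62 Ω
R_eq = 47.62 Ω

Final answer: 47.62 Ω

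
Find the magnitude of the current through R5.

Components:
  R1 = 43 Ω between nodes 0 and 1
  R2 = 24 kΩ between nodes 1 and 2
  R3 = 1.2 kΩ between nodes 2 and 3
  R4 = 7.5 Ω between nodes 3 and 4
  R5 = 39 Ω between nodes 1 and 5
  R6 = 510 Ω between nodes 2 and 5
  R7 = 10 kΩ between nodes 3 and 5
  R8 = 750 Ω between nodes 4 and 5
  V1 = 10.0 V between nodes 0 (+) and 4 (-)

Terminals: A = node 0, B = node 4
Nodal analysis, taking node 4 as the 0 V reference.
Source V1 fixes V_0 = 10 V.
KCL at each unknown node (sum of currents leaving = 0; resistances in Ω):
  Node 1: (V_1 - 10)/43 + (V_1 - V_2)/24000 + (V_1 - V_5)/39 = 0
  Node 2: (V_2 - V_1)/24000 + (V_2 - V_3)/1200 + (V_2 - V_5)/510 = 0
  Node 3: (V_3 - V_2)/1200 + (V_3 - 0)/7.5 + (V_3 - V_5)/10000 = 0
  Node 5: (V_5 - V_1)/39 + (V_5 - V_2)/510 + (V_5 - V_3)/10000 + (V_5 - 0)/750 = 0
Collecting terms (coefficients in siemens):
  0.04894·V_1 - 0.00004167·V_2 - 0.02564·V_5 = 0.2326
  0.002836·V_2 - 0.00004167·V_1 - 0.0008333·V_3 - 0.001961·V_5 = 0
  0.1343·V_3 - 0.0008333·V_2 - 0.0001·V_5 = 0
  0.02904·V_5 - 0.02564·V_1 - 0.001961·V_2 - 0.0001·V_3 = 0
Solving these 4 simultaneous equations (Gaussian elimination) gives:
  V_1 = 9.255 V, V_2 = 6.084 V, V_3 = 0.04416 V, V_5 = 8.584 V
I_R5 = (V_1 - V_5)/R5 = (9.255 - 8.584)/39 = 0.0172 A
|I_R5| = 0.0172 A

Final answer: |I_R5| = 0.0172 A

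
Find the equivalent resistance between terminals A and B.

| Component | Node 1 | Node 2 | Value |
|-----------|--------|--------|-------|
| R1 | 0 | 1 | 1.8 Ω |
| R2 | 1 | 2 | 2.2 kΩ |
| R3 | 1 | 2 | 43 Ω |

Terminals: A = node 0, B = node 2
Reduce the network between node 0 (A) and node 2 (B) by series/parallel combination:
  Rp1 = R2 ‖ R3 (parallel, both between nodes 1 and 2) = 1/(1/2200 + 1/43) = 42.18 Ω
  Rs1 = R1 + Rp1 (series, joined only at node 1) = 1.8 + 42.18 = 43.98 Ω
R_eq = 43.98 Ω

Final answer: 43.98 Ω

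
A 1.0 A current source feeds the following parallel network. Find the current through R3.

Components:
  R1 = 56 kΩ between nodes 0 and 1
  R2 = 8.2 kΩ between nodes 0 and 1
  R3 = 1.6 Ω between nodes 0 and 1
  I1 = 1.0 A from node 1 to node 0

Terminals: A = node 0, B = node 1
All resistors sit directly between nodes 0 and 1, so they are in parallel and share one voltage V; the full source current 1 A splits among them.
1/R_par = 1/56000 + 1/8200 + 1/1.6 = 0.6251 S  =>  R_par = 1.6 Ω
V = I × R_par = 1 × 1.6 = 1.6 V
I_R3 = V/R3 = 1.6/1.6 = 0.9998 A

Final answer: 0.9998 A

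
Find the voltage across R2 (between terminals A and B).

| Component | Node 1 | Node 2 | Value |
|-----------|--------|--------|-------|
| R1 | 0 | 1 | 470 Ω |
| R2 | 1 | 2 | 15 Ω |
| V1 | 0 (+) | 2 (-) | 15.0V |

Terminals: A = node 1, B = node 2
R1 and R2 are in series across V1 (node 0 → node 1 → node 2), and the output A–B is taken across R2, so this is a voltage divider.
Series current: I = V1/(R1 + R2) = 15/(470 + 15) = 15/485 = 0.03093 A
V_R2 = I × R2 = V1 × R2/(R1 + R2) = 15 × 15/485 = 0.4639 V

Final answer: 0.4639 V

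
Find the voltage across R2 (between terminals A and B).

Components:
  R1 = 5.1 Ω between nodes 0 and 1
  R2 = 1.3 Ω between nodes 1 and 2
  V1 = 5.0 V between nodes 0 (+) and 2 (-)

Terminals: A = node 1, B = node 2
R1 and R2 are in series across V1 (node 0 → node 1 → node 2), and the output A–B is taken across R2, so this is a voltage divider.
Series current: I = V1/(R1 + R2) = 5/(5.1 + 1.3) = 5/6.4 = 0.7813 A
V_R2 = I × R2 = V1 × R2/(R1 + R2) = 5 × 1.3/6.4 = 1.016 V

Final answer: 1.016 V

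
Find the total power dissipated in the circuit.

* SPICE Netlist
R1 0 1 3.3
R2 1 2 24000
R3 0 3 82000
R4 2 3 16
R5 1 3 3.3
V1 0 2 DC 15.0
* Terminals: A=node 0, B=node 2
Nodal analysis, taking node 2 as the 0 V reference.
Source V1 fixes V_0 = 15 V.
KCL at each unknown node (sum of currents leaving = 0; resistances in Ω):
  Node 1: (V_1 - 15)/3.3 + (V_1 - 0)/24000 + (V_1 - V_3)/3.3 = 0
  Node 3: (V_3 - 15)/82000 + (V_3 - 0)/16 + (V_3 - V_1)/3.3 = 0
Collecting terms (coefficients in siemens):
  0.6061·V_1 - 0.303·V_3 = 4.545
  0.3655·V_3 - 0.303·V_1 = 0.0001829
Determinant D = (0.6061)(0.3655) - (-0.303)(-0.303) = 0.1297
V_1 = [(4.545)(0.3655) - (-0.303)(0.0001829)]/D = 12.81 V
V_3 = [(0.6061)(0.0001829) - (4.545)(-0.303)]/D = 10.62 V
Power in each resistor, P = (ΔV)²/R:
  P_R1 = (15 - 12.81)²/3.3 = 1.456 W
  P_R2 = (12.81 - 0)²/24000 = 0.006836 W
  P_R3 = (15 - 10.62)²/82000 = 0.0002341 W
  P_R4 = (0 - 10.62)²/16 = 7.047 W
  P_R5 = (12.81 - 10.62)²/3.3 = 1.453 W
P_total = P_R1 + P_R2 + P_R3 + P_R4 + P_R5 = 9.963 W

Final answer: 9.963 W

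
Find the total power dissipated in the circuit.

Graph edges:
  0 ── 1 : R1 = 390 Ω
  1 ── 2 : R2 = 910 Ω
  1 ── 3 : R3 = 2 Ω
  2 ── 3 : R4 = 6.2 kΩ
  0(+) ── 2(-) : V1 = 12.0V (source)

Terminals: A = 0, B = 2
Nodal analysis, taking node 2 as the 0 V reference.
Source V1 fixes V_0 = 12 V.
KCL at each unknown node (sum of currents leaving = 0; resistances in Ω):
  Node 1: (V_1 - 12)/390 + (V_1 - 0)/910 + (V_1 - V_3)/2 = 0
  Node 3: (V_3 - V_1)/2 + (V_3 - 0)/6200 = 0
Collecting terms (coefficients in siemens):
  0.5037·V_1 - 0.5·V_3 = 0.03077
  0.5002·V_3 - 0.5·V_1 = 0
Determinant D = (0.5037)(0.5002) - (-0.5)(-0.5) = 0.001913
V_1 = [(0.03077)(0.5002) - (-0.5)(0)]/D = 8.046 V
V_3 = [(0.5037)(0) - (0.03077)(-0.5)]/D = 8.043 V
Power in each resistor, P = (ΔV)²/R:
  P_R1 = (12 - 8.046)²/390 = 0.04009 W
  P_R2 = (8.046 - 0)²/910 = 0.07114 W
  P_R3 = (8.046 - 8.043)²/2 = 0.000003366 W
  P_R4 = (0 - 8.043)²/6200 = 0.01043 W
P_total = P_R1 + P_R2 + P_R3 + P_R4 = 0.1217 W

Final answer: 0.1217 W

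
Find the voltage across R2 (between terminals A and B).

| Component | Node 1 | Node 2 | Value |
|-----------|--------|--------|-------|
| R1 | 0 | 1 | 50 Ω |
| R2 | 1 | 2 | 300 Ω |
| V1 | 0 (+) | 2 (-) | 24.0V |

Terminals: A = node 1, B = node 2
R1 and R2 are in series across V1 (node 0 → node 1 → node 2), and the output A–B is taken across R2, so this is a voltage divider.
Series current: I = V1/(R1 + R2) = 24/(50 + 300) = 24/350 = 0.06857 A
V_R2 = I × R2 = V1 × R2/(R1 + R2) = 24 × 300/350 = 20.57 V

Final answer: 20.57 V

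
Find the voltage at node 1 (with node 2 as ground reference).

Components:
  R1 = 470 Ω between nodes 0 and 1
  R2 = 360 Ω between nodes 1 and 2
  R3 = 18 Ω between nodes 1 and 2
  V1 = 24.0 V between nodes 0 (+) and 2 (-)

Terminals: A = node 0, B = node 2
Nodal analysis, taking node 2 as the 0 V reference.
Source V1 fixes V_0 = 24 V.
KCL at each unknown node (sum of currents leaving = 0; resistances in Ω):
  Node 1: (V_1 - 24)/470 + (V_1 - 0)/360 + (V_1 - 0)/18 = 0
Collecting terms: 0.06046 × V_1 = 0.05106  =>  V_1 = 0.8446 V
The requested potential is V_1 = 0.8446 V.

Final answer: V_1 = 0.8446 V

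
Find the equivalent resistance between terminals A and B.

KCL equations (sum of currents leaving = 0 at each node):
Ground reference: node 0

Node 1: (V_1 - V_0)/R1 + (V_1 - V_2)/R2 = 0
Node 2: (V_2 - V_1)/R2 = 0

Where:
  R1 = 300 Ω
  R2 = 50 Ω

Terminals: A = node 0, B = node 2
Reduce the network between node 0 (A) and node 2 (B) by series/parallel combination:
  Rs1 = R1 + R2 (series, joined only at node 1) = 300 + 50 = 350 Ω
R_eq = 350 Ω

Final answer: 350 Ω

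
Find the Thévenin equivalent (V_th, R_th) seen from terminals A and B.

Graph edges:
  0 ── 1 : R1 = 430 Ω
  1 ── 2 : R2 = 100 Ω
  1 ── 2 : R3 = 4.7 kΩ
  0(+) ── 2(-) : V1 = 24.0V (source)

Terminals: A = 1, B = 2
Step 1 — V_th is the open-circuit voltage V_A - V_B (nothing connected across the terminals).
Nodal analysis, taking node 2 as the 0 V reference.
Source V1 fixes V_0 = 24 V.
KCL at each unknown node (sum of currents leaving = 0; resistances in Ω):
  Node 1: (V_1 - 24)/430 + (V_1 - 0)/100 + (V_1 - 0)/4700 = 0
Collecting terms: 0.01254 × V_1 = 0.05581  =>  V_1 = 4.451 V
V_th = V_1 - V_2 = 4.451 - 0 = 4.451 V
Step 2 — R_th: zero the source — replace V1 by a short circuit (node 2 merges into node 0) — and find the resistance seen between A (node 1) and B (node 0).
Reduce the network between node 1 (A) and node 0 (B) by series/parallel combination:
  Rp1 = R1 ‖ R2 ‖ R3 (parallel, all between nodes 0 and 1) = 1/(1/430 + 1/100 + 1/4700) = 79.76 Ω
R_th = 79.76 Ω

Final answer: V_th = 4.451 V, R_th = 79.76 Ω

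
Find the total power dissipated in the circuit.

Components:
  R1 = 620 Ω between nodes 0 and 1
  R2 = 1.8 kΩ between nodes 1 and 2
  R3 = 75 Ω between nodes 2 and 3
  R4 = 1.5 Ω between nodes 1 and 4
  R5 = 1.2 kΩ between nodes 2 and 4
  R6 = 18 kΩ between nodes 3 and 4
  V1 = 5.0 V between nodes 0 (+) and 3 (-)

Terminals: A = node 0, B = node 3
Nodal analysis, taking node 3 as the 0 V reference.
Source V1 fixes V_0 = 5 V.
KCL at each unknown node (sum of currents leaving = 0; resistances in Ω):
  Node 1: (V_1 - 5)/620 + (V_1 - V_2)/1800 + (V_1 - V_4)/1.5 = 0
  Node 2: (V_2 - V_1)/1800 + (V_2 - 0)/75 + (V_2 - V_4)/1200 = 0
  Node 4: (V_4 - V_1)/1.5 + (V_4 - V_2)/1200 + (V_4 - 0)/18000 = 0
Collecting terms (coefficients in siemens):
  0.6688·V_1 - 0.0005556·V_2 - 0.6667·V_4 = 0.008065
  0.01472·V_2 - 0.0005556·V_1 - 0.0008333·V_4 = 0
  0.6676·V_4 - 0.6667·V_1 - 0.0008333·V_2 = 0
Solving these 3 simultaneous equations (Gaussian elimination) gives:
  V_1 = 2.757 V, V_2 = 0.2599 V, V_4 = 2.753 V
Power in each resistor, P = (ΔV)²/R:
  P_R1 = (5 - 2.757)²/620 = 0.008116 W
  P_R2 = (2.757 - 0.2599)²/1800 = 0.003464 W
  P_R3 = (0.2599 - 0)²/75 = 0.0009005 W
  P_R4 = (2.757 - 2.753)²/1.5 = 0.000007466 W
  P_R5 = (0.2599 - 2.753)²/1200 = 0.005181 W
  P_R6 = (0 - 2.753)²/18000 = 0.0004212 W
P_total = P_R1 + P_R2 + P_R3 + P_R4 + P_R5 + P_R6 = 0.01809 W

Final answer: 0.01809 W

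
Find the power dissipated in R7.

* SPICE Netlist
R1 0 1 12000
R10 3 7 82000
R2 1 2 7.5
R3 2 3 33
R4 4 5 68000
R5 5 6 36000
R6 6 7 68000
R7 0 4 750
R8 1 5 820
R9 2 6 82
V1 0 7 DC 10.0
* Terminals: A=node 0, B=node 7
Nodal analysis, taking node 7 as the 0 V reference.
Source V1 fixes V_0 = 10 V.
KCL at each unknown node (sum of currents leaving = 0; resistances in Ω):
  Node 1: (V_1 - 10)/12000 + (V_1 - V_2)/7.5 + (V_1 - V_5)/820 = 0
  Node 2: (V_2 - V_1)/7.5 + (V_2 - V_3)/33 + (V_2 - V_6)/82 = 0
  Node 3: (V_3 - V_2)/33 + (V_3 - 0)/82000 = 0
  Node 4: (V_4 - V_5)/68000 + (V_4 - 10)/750 = 0
  Node 5: (V_5 - V_4)/68000 + (V_5 - V_6)/36000 + (V_5 - V_1)/820 = 0
  Node 6: (V_6 - V_5)/36000 + (V_6 - 0)/68000 + (V_6 - V_2)/82 = 0
Collecting terms (coefficients in siemens):
  0.1346·V_1 - 0.1333·V_2 - 0.00122·V_5 = 0.0008333
  0.1758·V_2 - 0.1333·V_1 - 0.0303·V_3 - 0.0122·V_6 = 0
  0.03032·V_3 - 0.0303·V_2 = 0
  0.001348·V_4 - 0.00001471·V_5 = 0.01333
  0.001262·V_5 - 0.00122·V_1 - 0.00001471·V_4 - 0.00002778·V_6 = 0
  0.01224·V_6 - 0.0122·V_2 - 0.00002778·V_5 = 0
Solving these 6 simultaneous equations (Gaussian elimination) gives:
  V_1 = 7.843 V, V_2 = 7.841 V, V_3 = 7.838 V, V_4 = 9.977 V
  V_5 = 7.868 V, V_6 = 7.832 V
I_R7 = (V_0 - V_4)/R7 = (10 - 9.977)/750 = 0.00003102 A
P_R7 = I_R7² × R7 = (0.00003102)² × 750 = 0.0000007215 W

Final answer: 7.215e-07 W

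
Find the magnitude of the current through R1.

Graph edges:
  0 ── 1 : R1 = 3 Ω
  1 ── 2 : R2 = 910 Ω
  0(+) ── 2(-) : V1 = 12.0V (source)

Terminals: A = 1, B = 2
Nodal analysis, taking node 2 as the 0 V reference.
Source V1 fixes V_0 = 12 V.
KCL at each unknown node (sum of currents leaving = 0; resistances in Ω):
  Node 1: (V_1 - 12)/3 + (V_1 - 0)/910 = 0
Collecting terms: 0.3344 × V_1 = 4  =>  V_1 = 11.96 V
I_R1 = (V_0 - V_1)/R1 = (12 - 11.96)/3 = 0.01314 A
|I_R1| = 0.01314 A

Final answer: |I_R1| = 0.01314 A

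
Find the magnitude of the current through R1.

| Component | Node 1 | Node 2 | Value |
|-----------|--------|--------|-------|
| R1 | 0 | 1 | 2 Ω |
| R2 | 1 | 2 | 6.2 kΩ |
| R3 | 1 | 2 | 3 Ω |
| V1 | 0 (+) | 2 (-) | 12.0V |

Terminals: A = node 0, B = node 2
Nodal analysis, taking node 2 as the 0 V reference.
Source V1 fixes V_0 = 12 V.
KCL at each unknown node (sum of currents leaving = 0; resistances in Ω):
  Node 1: (V_1 - 12)/2 + (V_1 - 0)/6200 + (V_1 - 0)/3 = 0
Collecting terms: 0.8335 × V_1 = 6  =>  V_1 = 7.199 V
I_R1 = (V_0 - V_1)/R1 = (12 - 7.199)/2 = 2.401 A
|I_R1| = 2.401 A

Final answer: |I_R1| = 2.401 A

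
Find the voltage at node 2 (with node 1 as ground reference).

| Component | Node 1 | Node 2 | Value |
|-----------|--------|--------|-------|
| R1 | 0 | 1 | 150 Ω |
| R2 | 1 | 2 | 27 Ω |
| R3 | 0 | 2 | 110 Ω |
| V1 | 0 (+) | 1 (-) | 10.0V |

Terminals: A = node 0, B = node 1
Nodal analysis, taking node 1 as the 0 V reference.
Source V1 fixes V_0 = 10 V.
KCL at each unknown node (sum of currents leaving = 0; resistances in Ω):
  Node 2: (V_2 - 0)/27 + (V_2 - 10)/110 = 0
Collecting terms: 0.04613 × V_2 = 0.09091  =>  V_2 = 1.971 V
The requested potential is V_2 = 1.971 V.

Final answer: V_2 = 1.971 V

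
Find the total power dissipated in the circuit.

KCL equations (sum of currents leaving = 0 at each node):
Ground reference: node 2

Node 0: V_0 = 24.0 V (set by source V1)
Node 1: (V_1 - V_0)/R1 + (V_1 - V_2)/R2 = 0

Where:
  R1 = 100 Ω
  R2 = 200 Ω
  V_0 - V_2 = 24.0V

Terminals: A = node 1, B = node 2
Nodal analysis, taking node 2 as the 0 V reference.
Source V1 fixes V_0 = 24 V.
KCL at each unknown node (sum of currents leaving = 0; resistances in Ω):
  Node 1: (V_1 - 24)/100 + (V_1 - 0)/200 = 0
Collecting terms: 0.015 × V_1 = 0.24  =>  V_1 = 16 V
Power in each resistor, P = (ΔV)²/R:
  P_R1 = (24 - 16)²/100 = 0.64 W
  P_R2 = (16 - 0)²/200 = 1.28 W
P_total = P_R1 + P_R2 = 1.92 W

Final answer: 1.92 W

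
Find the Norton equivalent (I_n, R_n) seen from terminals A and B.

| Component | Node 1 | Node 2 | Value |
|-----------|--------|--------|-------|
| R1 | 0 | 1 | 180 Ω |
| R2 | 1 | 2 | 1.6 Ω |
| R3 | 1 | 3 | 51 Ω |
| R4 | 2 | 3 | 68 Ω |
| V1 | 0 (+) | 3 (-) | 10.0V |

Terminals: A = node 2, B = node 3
Find the Thévenin equivalent first; then I_n = V_th/R_th and R_n = R_th.
Step 1 — V_th is the open-circuit voltage V_A - V_B (nothing connected across the terminals).
Nodal analysis, taking node 3 as the 0 V reference.
Source V1 fixes V_0 = 10 V.
KCL at each unknown node (sum of currents leaving = 0; resistances in Ω):
  Node 1: (V_1 - 10)/180 + (V_1 - V_2)/1.6 + (V_1 - 0)/51 = 0
  Node 2: (V_2 - V_1)/1.6 + (V_2 - 0)/68 = 0
Collecting terms (coefficients in siemens):
  0.6502·V_1 - 0.625·V_2 = 0.05556
  0.6397·V_2 - 0.625·V_1 = 0
Determinant D = (0.6502)(0.6397) - (-0.625)(-0.625) = 0.02529
V_1 = [(0.05556)(0.6397) - (-0.625)(0)]/D = 1.405 V
V_2 = [(0.6502)(0) - (0.05556)(-0.625)]/D = 1.373 V
V_th = V_2 - V_3 = 1.373 - 0 = 1.373 V
Step 2 — R_th: zero the source — replace V1 by a short circuit (node 3 merges into node 0) — and find the resistance seen between A (node 2) and B (node 0).
Reduce the network between node 2 (A) and node 0 (B) by series/parallel combination:
  Rp1 = R1 ‖ R3 (parallel, both between nodes 0 and 1) = 1/(1/180 + 1/51) = 39.74 Ω
  Rs1 = R2 + Rp1 (series, joined only at node 1) = 1.6 + 39.74 = 41.34 Ω
  Rp2 = R4 ‖ Rs1 (parallel, both between nodes 0 and 2) = 1/(1/68 + 1/41.34) = 25.71 Ω
R_th = 25.71 Ω
I_n = V_th/R_th = 1.373/25.71 = 0.05341 A, and R_n = R_th = 25.71 Ω

Final answer: I_n = 0.05341 A, R_n = 25.71 Ω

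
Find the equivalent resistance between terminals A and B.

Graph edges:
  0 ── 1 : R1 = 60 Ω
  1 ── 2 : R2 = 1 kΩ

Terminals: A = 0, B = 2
Reduce the network between node 0 (A) and node 2 (B) by series/parallel combination:
  Rs1 = R1 + R2 (series, joined only at node 1) = 60 + 1000 = 1060 Ω
R_eq = 1.06 kΩ

Final answer: 1.06 kΩ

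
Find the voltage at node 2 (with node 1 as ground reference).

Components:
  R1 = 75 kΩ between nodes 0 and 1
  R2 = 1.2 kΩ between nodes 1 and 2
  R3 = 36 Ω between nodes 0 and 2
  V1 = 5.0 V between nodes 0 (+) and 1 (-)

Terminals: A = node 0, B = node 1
Nodal analysis, taking node 1 as the 0 V reference.
Source V1 fixes V_0 = 5 V.
KCL at each unknown node (sum of currents leaving = 0; resistances in Ω):
  Node 2: (V_2 - 0)/1200 + (V_2 - 5)/36 = 0
Collecting terms: 0.02861 × V_2 = 0.1389  =>  V_2 = 4.854 V
The requested potential is V_2 = 4.854 V.

Final answer: V_2 = 4.854 V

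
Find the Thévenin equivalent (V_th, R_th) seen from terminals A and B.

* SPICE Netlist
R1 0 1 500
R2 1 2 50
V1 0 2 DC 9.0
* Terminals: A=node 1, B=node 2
Step 1 — V_th is the open-circuit voltage V_A - V_B (nothing connected across the terminals).
Nodal analysis, taking node 2 as the 0 V reference.
Source V1 fixes V_0 = 9 V.
KCL at each unknown node (sum of currents leaving = 0; resistances in Ω):
  Node 1: (V_1 - 9)/500 + (V_1 - 0)/50 = 0
Collecting terms: 0.022 × V_1 = 0.018  =>  V_1 = 0.8182 V
V_th = V_1 - V_2 = 0.8182 - 0 = 0.8182 V
Step 2 — R_th: zero the source — replace V1 by a short circuit (node 2 merges into node 0) — and find the resistance seen between A (node 1) and B (node 0).
Reduce the network between node 1 (A) and node 0 (B) by series/parallel combination:
  Rp1 = R1 ‖ R2 (parallel, both between nodes 0 and 1) = 1/(1/500 + 1/50) = 45.45 Ω
R_th = 45.45 Ω

Final answer: V_th = 0.8182 V, R_th = 45.45 Ω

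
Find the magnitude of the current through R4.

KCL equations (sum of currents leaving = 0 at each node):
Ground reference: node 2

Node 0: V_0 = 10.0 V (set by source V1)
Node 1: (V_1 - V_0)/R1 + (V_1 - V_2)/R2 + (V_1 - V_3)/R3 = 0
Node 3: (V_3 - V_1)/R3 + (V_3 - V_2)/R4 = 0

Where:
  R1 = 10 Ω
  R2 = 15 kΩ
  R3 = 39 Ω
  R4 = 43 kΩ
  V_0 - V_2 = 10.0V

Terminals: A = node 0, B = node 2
Nodal analysis, taking node 2 as the 0 V reference.
Source V1 fixes V_0 = 10 V.
KCL at each unknown node (sum of currents leaving = 0; resistances in Ω):
  Node 1: (V_1 - 10)/10 + (V_1 - 0)/15000 + (V_1 - V_3)/39 = 0
  Node 3: (V_3 - V_1)/39 + (V_3 - 0)/43000 = 0
Collecting terms (coefficients in siemens):
  0.1257·V_1 - 0.02564·V_3 = 1
  0.02566·V_3 - 0.02564·V_1 = 0
Determinant D = (0.1257)(0.02566) - (-0.02564)(-0.02564) = 0.002569
V_1 = [(1)(0.02566) - (-0.02564)(0)]/D = 9.991 V
V_3 = [(0.1257)(0) - (1)(-0.02564)]/D = 9.982 V
I_R4 = (V_2 - V_3)/R4 = (0 - 9.982)/43000 = -0.0002321 A
|I_R4| = 0.0002321 A

Final answer: |I_R4| = 0.0002321 A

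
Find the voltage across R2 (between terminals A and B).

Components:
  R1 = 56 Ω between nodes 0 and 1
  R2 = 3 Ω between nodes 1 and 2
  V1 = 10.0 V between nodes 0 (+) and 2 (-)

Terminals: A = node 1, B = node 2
R1 and R2 are in series across V1 (node 0 → node 1 → node 2), and the output A–B is taken across R2, so this is a voltage divider.
Series current: I = V1/(R1 + R2) = 10/(56 + 3) = 10/59 = 0.1695 A
V_R2 = I × R2 = V1 × R2/(R1 + R2) = 10 × 3/59 = 0.5085 V

Final answer: 0.5085 V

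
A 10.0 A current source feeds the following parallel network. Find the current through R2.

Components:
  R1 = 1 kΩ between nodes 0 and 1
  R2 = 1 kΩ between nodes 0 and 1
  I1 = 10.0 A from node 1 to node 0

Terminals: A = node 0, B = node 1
All resistors sit directly between nodes 0 and 1, so they are in parallel and share one voltage V; the full source current 10 A splits among them.
1/R_par = 1/1000 + 1/1000 = 0.002 S  =>  R_par = 500 Ω
V = I × R_par = 10 × 500 = 5000 V
I_R2 = V/R2 = 5000/1000 = 5 A

Final answer: 5 A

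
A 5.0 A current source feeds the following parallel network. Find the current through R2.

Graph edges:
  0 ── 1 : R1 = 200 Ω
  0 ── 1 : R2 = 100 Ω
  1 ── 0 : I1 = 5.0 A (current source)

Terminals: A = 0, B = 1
All resistors sit directly between nodes 0 and 1, so they are in parallel and share one voltage V; the full source current 5 A splits among them.
1/R_par = 1/200 + 1/100 = 0.015 S  =>  R_par = 66.67 Ω
V = I × R_par = 5 × 66.67 = 333.3 V
I_R2 = V/R2 = 333.3/100 = 3.333 A

Final answer: 3.333 A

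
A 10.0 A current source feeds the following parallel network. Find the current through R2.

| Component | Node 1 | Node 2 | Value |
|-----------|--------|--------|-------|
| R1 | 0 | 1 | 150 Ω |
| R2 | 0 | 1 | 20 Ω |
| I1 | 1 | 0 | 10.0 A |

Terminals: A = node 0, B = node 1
All resistors sit directly between nodes 0 and 1, so they are in parallel and share one voltage V; the full source current 10 A splits among them.
1/R_par = 1/150 + 1/20 = 0.05667 S  =>  R_par = 17.65 Ω
V = I × R_par = 10 × 17.65 = 176.5 V
I_R2 = V/R2 = 176.5/20 = 8.824 A

Final answer: 8.824 A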